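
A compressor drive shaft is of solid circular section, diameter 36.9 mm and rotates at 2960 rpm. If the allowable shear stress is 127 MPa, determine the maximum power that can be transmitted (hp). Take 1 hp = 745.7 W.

J = πd⁴/32 = π(0.0369)⁴/32 = 1.820×10^-7 m⁴.
T_max = τ_allow·J/r = 1.27×10^8 × 1.820×10^-7 / 0.0184 = 1253 N·m.
ω = 2π·2960/60 = 310.0 rad/s, so P_max = T_max·ω = 3.884×10^5 W.

521 hp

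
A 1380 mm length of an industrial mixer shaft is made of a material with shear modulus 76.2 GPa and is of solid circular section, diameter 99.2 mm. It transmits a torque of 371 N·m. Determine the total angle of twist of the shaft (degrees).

0.0405°

J = πd⁴/32 = π(0.0992)⁴/32 = 9.507×10^-6 m⁴.
θ = T·L/(G·J) = 371.0 × 1.38 / (76.2×10⁹ × 9.507×10^-6) = 7.067×10^-4 rad.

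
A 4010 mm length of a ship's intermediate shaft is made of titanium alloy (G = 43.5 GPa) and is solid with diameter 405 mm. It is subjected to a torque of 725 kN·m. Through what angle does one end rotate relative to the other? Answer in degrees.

J = πd⁴/32 = π(0.405)⁴/32 = 2.641×10^-3 m⁴.
θ = T·L/(G·J) = 725000 × 4.01 / (43.5×10⁹ × 2.641×10^-3) = 0.02530 rad.

1.45°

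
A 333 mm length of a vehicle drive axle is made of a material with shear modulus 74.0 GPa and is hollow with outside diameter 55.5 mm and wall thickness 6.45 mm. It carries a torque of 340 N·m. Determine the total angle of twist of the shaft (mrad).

2.52 mrad

J = π(d_o⁴ − d_i⁴)/32 = π(0.0555⁴ − 0.0426⁴)/32 = 6.082×10^-7 m⁴.
θ = T·L/(G·J) = 340.0 × 0.333 / (74.0×10⁹ × 6.082×10^-7) = 2.516×10^-3 rad.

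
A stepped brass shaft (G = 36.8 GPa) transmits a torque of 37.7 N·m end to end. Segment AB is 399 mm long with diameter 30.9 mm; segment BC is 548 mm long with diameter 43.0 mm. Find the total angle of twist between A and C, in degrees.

J_AB = π(0.0309)⁴/32 = 8.95×10^-8 m⁴; J_BC = π(0.0430)⁴/32 = 3.36×10^-7 m⁴.
θ = (T/G)·Σ L_i/J_i = (37.70/36.8×10⁹)·(0.399/8.95×10^-8 + 0.548/3.36×10^-7) = 6.240×10^-3 rad.

0.358°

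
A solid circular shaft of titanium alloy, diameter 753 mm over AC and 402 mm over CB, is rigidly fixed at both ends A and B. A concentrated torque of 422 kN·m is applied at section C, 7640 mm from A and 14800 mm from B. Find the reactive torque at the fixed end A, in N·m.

Compatibility: T_A·a/J_AC = T_B·b/J_CB with T_A + T_B = T₀.
J_AC = 0.0316 m⁴, J_CB = 2.56×10^-3 m⁴, so T_A = T₀·(J_AC/a)/((J_AC/a)+(J_CB/b)) = 405000 N·m, T_B = 16980 N·m.

405000 N·m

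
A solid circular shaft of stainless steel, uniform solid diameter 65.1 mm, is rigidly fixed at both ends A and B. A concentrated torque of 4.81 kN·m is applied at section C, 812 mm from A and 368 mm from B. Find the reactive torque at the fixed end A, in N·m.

1500 N·m

With uniform GJ and both ends fixed, compatibility θ_AC = θ_CB gives T_A·a = T_B·b, together with T_A + T_B = T₀.
T_A = T₀·b/(a+b) = 4810·368/1180 = 1500 N·m; T_B = 3310 N·m.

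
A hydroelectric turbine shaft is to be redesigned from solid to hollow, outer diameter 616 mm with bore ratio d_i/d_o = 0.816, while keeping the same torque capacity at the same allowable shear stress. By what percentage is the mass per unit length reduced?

Equal τ_max and T ⇒ the solid shaft needs d_s³ = d_o³(1−k⁴), so d_s = 616·(1−0.816⁴)^(1/3) = 506.7 mm.
Area ratio A_h/A_s = d_o²(1−k²)/d_s² = (1−k²)/(1−k⁴)^(2/3) = 0.4938.
Mass saving = 1 − 0.4938 = 50.6 %.

50.6 %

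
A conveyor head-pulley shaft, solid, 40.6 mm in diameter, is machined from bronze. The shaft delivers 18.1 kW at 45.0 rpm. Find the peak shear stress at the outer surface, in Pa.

ω = 2π·45.0/60 = 4.712 rad/s, so T = P/ω = 18.1×10³ / 4.712 = 3841 N·m.
J = πd⁴/32 = π(0.0406)⁴/32 = 2.667×10^-7 m⁴.
τ_max = T·r/J = 3841 × 0.0203 / 2.667×10^-7 = 2.923×10^8 Pa.

2.92e8 Pa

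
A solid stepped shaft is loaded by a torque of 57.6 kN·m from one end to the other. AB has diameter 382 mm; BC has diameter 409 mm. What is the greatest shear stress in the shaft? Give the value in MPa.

Under the same torque, τ_max = 16T/(πd³) is largest where d is smallest — segment AB (d = 382 mm).
τ_max = 16·57600/(π·(0.382)³) = 5.263×10^6 Pa.

5.26 MPa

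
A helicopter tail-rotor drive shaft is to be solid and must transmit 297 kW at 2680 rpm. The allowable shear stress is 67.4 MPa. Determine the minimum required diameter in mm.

ω = 2π·2680/60 = 280.6 rad/s, so T = P/ω = 297×10³ / 280.6 = 1058 N·m.
For a solid shaft τ_max = 16T/(πd³), so d = (16T/(π τ_allow))^(1/3) = (16·1058/(π·6.74×10^7))^(1/3) = 0.04308 m.

43.1 mm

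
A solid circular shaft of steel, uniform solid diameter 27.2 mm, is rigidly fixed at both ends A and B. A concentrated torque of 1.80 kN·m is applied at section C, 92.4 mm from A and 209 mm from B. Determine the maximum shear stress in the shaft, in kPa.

316000 kPa

With uniform GJ and both ends fixed, compatibility θ_AC = θ_CB gives T_A·a = T_B·b, together with T_A + T_B = T₀.
T_A = T₀·b/(a+b) = 1800·209/301.4 = 1248 N·m; T_B = 551.8 N·m.
τ in each portion: τ_AC = 3.16×10^8 Pa, τ_CB = 1.40×10^8 Pa; maximum is in AC.
τ_max = T_AC·r/J = 1248·0.0136/5.37×10^-8 = 3.159×10^8 Pa.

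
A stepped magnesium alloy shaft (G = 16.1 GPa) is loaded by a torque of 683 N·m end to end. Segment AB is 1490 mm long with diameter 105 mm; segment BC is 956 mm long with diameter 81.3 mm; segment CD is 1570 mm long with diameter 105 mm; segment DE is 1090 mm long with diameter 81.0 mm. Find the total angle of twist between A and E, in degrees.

1.79°

J_AB = π(0.105)⁴/32 = 1.19×10^-5 m⁴; J_BC = π(0.0813)⁴/32 = 4.29×10^-6 m⁴; J_CD = π(0.105)⁴/32 = 1.19×10^-5 m⁴; J_DE = π(0.0810)⁴/32 = 4.23×10^-6 m⁴.
θ = (T/G)·Σ L_i/J_i = (683.0/16.1×10⁹)·(1.49/1.19×10^-5 + 0.956/4.29×10^-6 + 1.57/1.19×10^-5 + 1.09/4.23×10^-6) = 0.03128 rad.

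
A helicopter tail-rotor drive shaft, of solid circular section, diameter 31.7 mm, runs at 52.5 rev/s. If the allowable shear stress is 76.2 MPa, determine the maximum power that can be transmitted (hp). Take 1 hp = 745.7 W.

211 hp

J = πd⁴/32 = π(0.0317)⁴/32 = 9.914×10^-8 m⁴.
T_max = τ_allow·J/r = 7.62×10^7 × 9.914×10^-8 / 0.0158 = 476.6 N·m.
ω = 2π·52.5 = 329.9 rad/s, so P_max = T_max·ω = 1.572×10^5 W.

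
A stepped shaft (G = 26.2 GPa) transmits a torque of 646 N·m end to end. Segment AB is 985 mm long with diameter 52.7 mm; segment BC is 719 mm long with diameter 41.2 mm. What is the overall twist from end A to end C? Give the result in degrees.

J_AB = π(0.0527)⁴/32 = 7.57×10^-7 m⁴; J_BC = π(0.0412)⁴/32 = 2.83×10^-7 m⁴.
θ = (T/G)·Σ L_i/J_i = (646.0/26.2×10⁹)·(0.985/7.57×10^-7 + 0.719/2.83×10^-7) = 0.09474 rad.

5.43°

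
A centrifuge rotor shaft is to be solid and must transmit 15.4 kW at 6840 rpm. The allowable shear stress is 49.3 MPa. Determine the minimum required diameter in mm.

13.0 mm

ω = 2π·6840/60 = 716.3 rad/s, so T = P/ω = 15.4×10³ / 716.3 = 21.50 N·m.
For a solid shaft τ_max = 16T/(πd³), so d = (16T/(π τ_allow))^(1/3) = (16·21.50/(π·4.93×10^7))^(1/3) = 0.01305 m.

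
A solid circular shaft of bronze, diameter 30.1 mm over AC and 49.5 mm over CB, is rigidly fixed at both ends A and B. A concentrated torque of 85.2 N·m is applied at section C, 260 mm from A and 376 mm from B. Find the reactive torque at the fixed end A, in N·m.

Compatibility: T_A·a/J_AC = T_B·b/J_CB with T_A + T_B = T₀.
J_AC = 8.06×10^-8 m⁴, J_CB = 5.89×10^-7 m⁴, so T_A = T₀·(J_AC/a)/((J_AC/a)+(J_CB/b)) = 14.07 N·m, T_B = 71.13 N·m.

14.1 N·m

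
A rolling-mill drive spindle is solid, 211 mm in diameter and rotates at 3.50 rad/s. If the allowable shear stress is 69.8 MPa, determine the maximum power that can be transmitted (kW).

451 kW

J = πd⁴/32 = π(0.211)⁴/32 = 1.946×10^-4 m⁴.
T_max = τ_allow·J/r = 6.98×10^7 × 1.946×10^-4 / 0.105 = 128700 N·m.
ω = 3.50 rad/s, so P_max = T_max·ω = 4.506×10^5 W.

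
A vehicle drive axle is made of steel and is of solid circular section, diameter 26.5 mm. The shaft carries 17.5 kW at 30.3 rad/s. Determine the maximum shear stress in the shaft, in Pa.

ω = 30.3 rad/s, so T = P/ω = 17.5×10³ / 30.30 = 577.6 N·m.
J = πd⁴/32 = π(0.0265)⁴/32 = 4.842×10^-8 m⁴.
τ_max = T·r/J = 577.6 × 0.0132 / 4.842×10^-8 = 1.581×10^8 Pa.

1.58e8 Pa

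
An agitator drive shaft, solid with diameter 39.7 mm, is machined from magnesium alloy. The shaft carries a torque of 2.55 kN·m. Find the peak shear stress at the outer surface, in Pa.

J = πd⁴/32 = π(0.0397)⁴/32 = 2.439×10^-7 m⁴.
τ_max = T·r/J = 2550 × 0.0199 / 2.439×10^-7 = 2.076×10^8 Pa.

2.08e8 Pa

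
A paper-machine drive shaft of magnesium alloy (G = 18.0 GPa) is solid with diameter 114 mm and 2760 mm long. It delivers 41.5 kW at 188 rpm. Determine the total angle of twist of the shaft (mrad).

ω = 2π·188/60 = 19.69 rad/s, so T = P/ω = 41.5×10³ / 19.69 = 2108 N·m.
J = πd⁴/32 = π(0.114)⁴/32 = 1.658×10^-5 m⁴.
θ = T·L/(G·J) = 2108 × 2.76 / (18.0×10⁹ × 1.658×10^-5) = 0.01949 rad.

19.5 mrad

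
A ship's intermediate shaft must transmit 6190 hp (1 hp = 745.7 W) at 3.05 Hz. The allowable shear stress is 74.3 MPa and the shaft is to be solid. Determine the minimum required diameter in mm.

ω = 2π·3.05 = 19.16 rad/s, so T = P/ω = 6190×745.7 / 19.16 = 240900 N·m.
For a solid shaft τ_max = 16T/(πd³), so d = (16T/(π τ_allow))^(1/3) = (16·240900/(π·7.43×10^7))^(1/3) = 0.2546 m.

255 mm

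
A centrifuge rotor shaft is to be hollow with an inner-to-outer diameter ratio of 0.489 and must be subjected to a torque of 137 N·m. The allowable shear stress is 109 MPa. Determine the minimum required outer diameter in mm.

For a hollow shaft with d_i/d_o = 0.489: τ_max = 16T/(π d_o³ (1−k⁴)), so d_o = [16T/(π τ_allow (1−k⁴))]^(1/3) = [16·137.0/(π·1.09×10^8·0.9428)]^(1/3) = 0.01894 m.

18.9 mm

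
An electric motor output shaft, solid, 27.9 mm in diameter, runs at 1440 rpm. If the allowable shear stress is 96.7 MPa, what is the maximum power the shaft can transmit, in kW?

J = πd⁴/32 = π(0.0279)⁴/32 = 5.949×10^-8 m⁴.
T_max = τ_allow·J/r = 9.67×10^7 × 5.949×10^-8 / 0.0139 = 412.4 N·m.
ω = 2π·1440/60 = 150.8 rad/s, so P_max = T_max·ω = 6.218×10^4 W.

62.2 kW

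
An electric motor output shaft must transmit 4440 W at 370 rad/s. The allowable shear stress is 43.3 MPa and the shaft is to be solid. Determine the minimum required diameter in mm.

ω = 370 rad/s, so T = P/ω = 4440 / 370.0 = 12.00 N·m.
For a solid shaft τ_max = 16T/(πd³), so d = (16T/(π τ_allow))^(1/3) = (16·12.00/(π·4.33×10^7))^(1/3) = 0.01122 m.

11.2 mm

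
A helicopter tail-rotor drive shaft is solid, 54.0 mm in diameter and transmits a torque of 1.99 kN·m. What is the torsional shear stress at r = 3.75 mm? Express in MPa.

8.94 MPa

J = πd⁴/32 = π(0.0540)⁴/32 = 8.348×10^-7 m⁴.
Shear stress varies linearly with radius: τ = T·r/J = 1990 × 0.00375 / 8.348×10^-7 = 8.939×10^6 Pa.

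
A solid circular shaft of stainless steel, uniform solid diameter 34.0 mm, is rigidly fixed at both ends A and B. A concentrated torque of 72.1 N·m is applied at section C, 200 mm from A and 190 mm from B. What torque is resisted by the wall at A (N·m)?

35.1 N·m

With uniform GJ and both ends fixed, compatibility θ_AC = θ_CB gives T_A·a = T_B·b, together with T_A + T_B = T₀.
T_A = T₀·b/(a+b) = 72.10·190/390.0 = 35.13 N·m; T_B = 36.97 N·m.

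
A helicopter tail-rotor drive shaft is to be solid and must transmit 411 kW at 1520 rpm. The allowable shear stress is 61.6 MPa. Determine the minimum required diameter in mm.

59.8 mm

ω = 2π·1520/60 = 159.2 rad/s, so T = P/ω = 411×10³ / 159.2 = 2582 N·m.
For a solid shaft τ_max = 16T/(πd³), so d = (16T/(π τ_allow))^(1/3) = (16·2582/(π·6.16×10^7))^(1/3) = 0.05977 m.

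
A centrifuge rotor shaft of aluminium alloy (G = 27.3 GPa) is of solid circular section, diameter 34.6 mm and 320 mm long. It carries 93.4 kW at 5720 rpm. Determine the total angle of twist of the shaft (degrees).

0.744°

ω = 2π·5720/60 = 599.0 rad/s, so T = P/ω = 93.4×10³ / 599.0 = 155.9 N·m.
J = πd⁴/32 = π(0.0346)⁴/32 = 1.407×10^-7 m⁴.
θ = T·L/(G·J) = 155.9 × 0.320 / (27.3×10⁹ × 1.407×10^-7) = 0.01299 rad.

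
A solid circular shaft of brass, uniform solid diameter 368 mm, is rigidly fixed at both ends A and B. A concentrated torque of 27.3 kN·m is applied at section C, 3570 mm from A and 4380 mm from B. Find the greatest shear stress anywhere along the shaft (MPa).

1.54 MPa

With uniform GJ and both ends fixed, compatibility θ_AC = θ_CB gives T_A·a = T_B·b, together with T_A + T_B = T₀.
T_A = T₀·b/(a+b) = 27300·4380/7950 = 15040 N·m; T_B = 12260 N·m.
τ in each portion: τ_AC = 1.54×10^6 Pa, τ_CB = 1.25×10^6 Pa; maximum is in AC.
τ_max = T_AC·r/J = 15040·0.184/1.80×10^-3 = 1.537×10^6 Pa.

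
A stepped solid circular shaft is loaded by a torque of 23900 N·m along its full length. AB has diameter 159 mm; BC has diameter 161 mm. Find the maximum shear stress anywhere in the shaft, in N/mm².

Under the same torque, τ_max = 16T/(πd³) is largest where d is smallest — segment AB (d = 159 mm).
τ_max = 16·23900/(π·(0.159)³) = 3.028×10^7 Pa.

30.3 N/mm²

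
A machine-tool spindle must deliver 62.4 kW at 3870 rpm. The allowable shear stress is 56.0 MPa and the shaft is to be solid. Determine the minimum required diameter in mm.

24.1 mm

ω = 2π·3870/60 = 405.3 rad/s, so T = P/ω = 62.4×10³ / 405.3 = 154.0 N·m.
For a solid shaft τ_max = 16T/(πd³), so d = (16T/(π τ_allow))^(1/3) = (16·154.0/(π·5.60×10^7))^(1/3) = 0.02410 m.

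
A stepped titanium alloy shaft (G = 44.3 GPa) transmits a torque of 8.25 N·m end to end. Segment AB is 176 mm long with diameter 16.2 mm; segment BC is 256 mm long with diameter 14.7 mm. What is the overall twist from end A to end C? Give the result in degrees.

0.874°

J_AB = π(0.0162)⁴/32 = 6.76×10^-9 m⁴; J_BC = π(0.0147)⁴/32 = 4.58×10^-9 m⁴.
θ = (T/G)·Σ L_i/J_i = (8.250/44.3×10⁹)·(0.176/6.76×10^-9 + 0.256/4.58×10^-9) = 0.01525 rad.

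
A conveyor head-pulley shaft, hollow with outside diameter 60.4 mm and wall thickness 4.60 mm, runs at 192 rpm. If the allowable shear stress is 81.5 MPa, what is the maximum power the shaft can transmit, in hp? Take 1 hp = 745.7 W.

46.0 hp

J = π(d_o⁴ − d_i⁴)/32 = π(0.0604⁴ − 0.0512⁴)/32 = 6.320×10^-7 m⁴.
T_max = τ_allow·J/r = 8.15×10^7 × 6.320×10^-7 / 0.0302 = 1705 N·m.
ω = 2π·192/60 = 20.11 rad/s, so P_max = T_max·ω = 3.429×10^4 W.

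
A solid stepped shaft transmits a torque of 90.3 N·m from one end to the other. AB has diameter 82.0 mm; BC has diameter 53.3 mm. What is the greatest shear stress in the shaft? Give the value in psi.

Under the same torque, τ_max = 16T/(πd³) is largest where d is smallest — segment BC (d = 53.3 mm).
τ_max = 16·90.30/(π·(0.0533)³) = 3.037×10^6 Pa.

441 psi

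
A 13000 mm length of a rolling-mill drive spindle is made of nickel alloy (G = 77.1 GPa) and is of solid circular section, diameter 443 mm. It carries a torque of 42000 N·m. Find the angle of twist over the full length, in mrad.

J = πd⁴/32 = π(0.443)⁴/32 = 3.781×10^-3 m⁴.
θ = T·L/(G·J) = 42000 × 13.0 / (77.1×10⁹ × 3.781×10^-3) = 1.873×10^-3 rad.

1.87 mrad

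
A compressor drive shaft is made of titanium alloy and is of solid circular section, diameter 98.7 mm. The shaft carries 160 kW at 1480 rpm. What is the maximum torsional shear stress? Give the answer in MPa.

5.47 MPa

ω = 2π·1480/60 = 155.0 rad/s, so T = P/ω = 160×10³ / 155.0 = 1032 N·m.
J = πd⁴/32 = π(0.0987)⁴/32 = 9.317×10^-6 m⁴.
τ_max = T·r/J = 1032 × 0.0493 / 9.317×10^-6 = 5.468×10^6 Pa.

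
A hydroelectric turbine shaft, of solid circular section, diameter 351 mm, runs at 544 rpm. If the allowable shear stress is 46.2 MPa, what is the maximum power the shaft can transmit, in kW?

22300 kW

J = πd⁴/32 = π(0.351)⁴/32 = 1.490×10^-3 m⁴.
T_max = τ_allow·J/r = 4.62×10^7 × 1.490×10^-3 / 0.175 = 392300 N·m.
ω = 2π·544/60 = 56.97 rad/s, so P_max = T_max·ω = 2.235×10^7 W.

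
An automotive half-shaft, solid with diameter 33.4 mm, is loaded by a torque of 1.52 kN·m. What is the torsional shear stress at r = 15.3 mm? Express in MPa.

190 MPa

J = πd⁴/32 = π(0.0334)⁴/32 = 1.222×10^-7 m⁴.
Shear stress varies linearly with radius: τ = T·r/J = 1520 × 0.0153 / 1.222×10^-7 = 1.903×10^8 Pa.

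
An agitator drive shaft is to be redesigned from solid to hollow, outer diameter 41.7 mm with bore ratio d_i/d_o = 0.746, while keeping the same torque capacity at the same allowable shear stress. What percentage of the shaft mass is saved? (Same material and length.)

43.2 %

Equal τ_max and T ⇒ the solid shaft needs d_s³ = d_o³(1−k⁴), so d_s = 41.7·(1−0.746⁴)^(1/3) = 36.85 mm.
Area ratio A_h/A_s = d_o²(1−k²)/d_s² = (1−k²)/(1−k⁴)^(2/3) = 0.5678.
Mass saving = 1 − 0.5678 = 43.2 %.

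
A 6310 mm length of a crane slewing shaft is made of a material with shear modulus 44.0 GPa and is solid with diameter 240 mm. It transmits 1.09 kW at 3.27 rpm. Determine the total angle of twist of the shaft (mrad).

ω = 2π·3.27/60 = 0.3424 rad/s, so T = P/ω = 1.09×10³ / 0.3424 = 3183 N·m.
J = πd⁴/32 = π(0.240)⁴/32 = 3.257×10^-4 m⁴.
θ = T·L/(G·J) = 3183 × 6.31 / (44.0×10⁹ × 3.257×10^-4) = 1.401×10^-3 rad.

1.40 mrad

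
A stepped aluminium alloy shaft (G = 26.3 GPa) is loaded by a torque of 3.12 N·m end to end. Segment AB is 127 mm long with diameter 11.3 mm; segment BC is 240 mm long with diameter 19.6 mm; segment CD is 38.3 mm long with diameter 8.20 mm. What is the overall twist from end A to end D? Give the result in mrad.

21.6 mrad

J_AB = π(0.0113)⁴/32 = 1.60×10^-9 m⁴; J_BC = π(0.0196)⁴/32 = 1.45×10^-8 m⁴; J_CD = π(0.00820)⁴/32 = 4.44×10^-10 m⁴.
θ = (T/G)·Σ L_i/J_i = (3.120/26.3×10⁹)·(0.127/1.60×10^-9 + 0.240/1.45×10^-8 + 0.0383/4.44×10^-10) = 0.02161 rad.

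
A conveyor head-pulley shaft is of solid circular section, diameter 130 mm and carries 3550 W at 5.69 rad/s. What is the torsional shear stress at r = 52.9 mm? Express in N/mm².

1.18 N/mm²

ω = 5.69 rad/s, so T = P/ω = 3550 / 5.690 = 623.9 N·m.
J = πd⁴/32 = π(0.130)⁴/32 = 2.804×10^-5 m⁴.
Shear stress varies linearly with radius: τ = T·r/J = 623.9 × 0.0529 / 2.804×10^-5 = 1.177×10^6 Pa.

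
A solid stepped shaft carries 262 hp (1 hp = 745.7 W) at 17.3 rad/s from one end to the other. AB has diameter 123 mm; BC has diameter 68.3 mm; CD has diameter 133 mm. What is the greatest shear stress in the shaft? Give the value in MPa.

ω = 17.3 rad/s, so T = P/ω = 262×745.7 / 17.30 = 11290 N·m.
Under the same torque, τ_max = 16T/(πd³) is largest where d is smallest — segment BC (d = 68.3 mm).
τ_max = 16·11290/(π·(0.0683)³) = 1.805×10^8 Pa.

181 MPa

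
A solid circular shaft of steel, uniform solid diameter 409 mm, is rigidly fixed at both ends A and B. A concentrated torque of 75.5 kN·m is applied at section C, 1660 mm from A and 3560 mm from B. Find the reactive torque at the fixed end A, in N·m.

With uniform GJ and both ends fixed, compatibility θ_AC = θ_CB gives T_A·a = T_B·b, together with T_A + T_B = T₀.
T_A = T₀·b/(a+b) = 75500·3560/5220 = 51490 N·m; T_B = 24010 N·m.

51500 N·m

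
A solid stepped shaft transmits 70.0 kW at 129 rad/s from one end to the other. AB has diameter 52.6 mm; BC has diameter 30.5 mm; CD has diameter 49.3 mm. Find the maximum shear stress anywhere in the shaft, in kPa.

97400 kPa

ω = 129 rad/s, so T = P/ω = 70.0×10³ / 129.0 = 542.6 N·m.
Under the same torque, τ_max = 16T/(πd³) is largest where d is smallest — segment BC (d = 30.5 mm).
τ_max = 16·542.6/(π·(0.0305)³) = 9.740×10^7 Pa.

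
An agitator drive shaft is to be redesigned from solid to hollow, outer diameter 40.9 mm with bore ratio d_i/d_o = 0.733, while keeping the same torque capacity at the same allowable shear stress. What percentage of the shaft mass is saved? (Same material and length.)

Equal τ_max and T ⇒ the solid shaft needs d_s³ = d_o³(1−k⁴), so d_s = 40.9·(1−0.733⁴)^(1/3) = 36.51 mm.
Area ratio A_h/A_s = d_o²(1−k²)/d_s² = (1−k²)/(1−k⁴)^(2/3) = 0.5807.
Mass saving = 1 − 0.5807 = 41.9 %.

41.9 %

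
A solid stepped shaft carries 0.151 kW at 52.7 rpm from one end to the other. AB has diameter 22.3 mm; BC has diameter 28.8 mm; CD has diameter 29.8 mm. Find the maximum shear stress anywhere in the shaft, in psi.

ω = 2π·52.7/60 = 5.519 rad/s, so T = P/ω = 0.151×10³ / 5.519 = 27.36 N·m.
Under the same torque, τ_max = 16T/(πd³) is largest where d is smallest — segment AB (d = 22.3 mm).
τ_max = 16·27.36/(π·(0.0223)³) = 1.257×10^7 Pa.

1820 psi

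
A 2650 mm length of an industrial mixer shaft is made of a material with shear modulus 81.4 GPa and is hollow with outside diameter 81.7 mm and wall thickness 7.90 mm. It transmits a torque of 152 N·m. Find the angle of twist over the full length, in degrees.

J = π(d_o⁴ − d_i⁴)/32 = π(0.0817⁴ − 0.0659⁴)/32 = 2.523×10^-6 m⁴.
θ = T·L/(G·J) = 152.0 × 2.65 / (81.4×10⁹ × 2.523×10^-6) = 1.962×10^-3 rad.

0.112°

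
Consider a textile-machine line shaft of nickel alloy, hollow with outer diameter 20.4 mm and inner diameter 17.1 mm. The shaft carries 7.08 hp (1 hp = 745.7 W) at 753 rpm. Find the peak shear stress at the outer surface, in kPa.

79300 kPa

ω = 2π·753/60 = 78.85 rad/s, so T = P/ω = 7.08×745.7 / 78.85 = 66.95 N·m.
J = π(d_o⁴ − d_i⁴)/32 = π(0.0204⁴ − 0.0171⁴)/32 = 8.609×10^-9 m⁴.
τ_max = T·r/J = 66.95 × 0.0102 / 8.609×10^-9 = 7.933×10^7 Pa.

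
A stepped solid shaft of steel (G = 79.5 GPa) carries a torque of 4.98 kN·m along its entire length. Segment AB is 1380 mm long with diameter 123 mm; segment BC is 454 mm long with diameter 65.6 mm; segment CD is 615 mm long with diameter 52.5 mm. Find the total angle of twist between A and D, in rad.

J_AB = π(0.123)⁴/32 = 2.25×10^-5 m⁴; J_BC = π(0.0656)⁴/32 = 1.82×10^-6 m⁴; J_CD = π(0.0525)⁴/32 = 7.46×10^-7 m⁴.
θ = (T/G)·Σ L_i/J_i = (4980/79.5×10⁹)·(1.38/2.25×10^-5 + 0.454/1.82×10^-6 + 0.615/7.46×10^-7) = 0.07114 rad.

0.0711 rad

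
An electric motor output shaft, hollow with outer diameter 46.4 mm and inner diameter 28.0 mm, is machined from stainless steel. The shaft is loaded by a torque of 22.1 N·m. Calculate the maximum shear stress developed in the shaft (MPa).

1.30 MPa

J = π(d_o⁴ − d_i⁴)/32 = π(0.0464⁴ − 0.0280⁴)/32 = 3.947×10^-7 m⁴.
τ_max = T·r/J = 22.10 × 0.0232 / 3.947×10^-7 = 1.299×10^6 Pa.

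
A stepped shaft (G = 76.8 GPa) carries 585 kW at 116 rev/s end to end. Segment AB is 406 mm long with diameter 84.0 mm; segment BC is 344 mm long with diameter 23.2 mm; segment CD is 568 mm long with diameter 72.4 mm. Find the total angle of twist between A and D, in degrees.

7.42°

ω = 2π·116 = 728.8 rad/s, so T = P/ω = 585×10³ / 728.8 = 802.6 N·m.
J_AB = π(0.0840)⁴/32 = 4.89×10^-6 m⁴; J_BC = π(0.0232)⁴/32 = 2.84×10^-8 m⁴; J_CD = π(0.0724)⁴/32 = 2.70×10^-6 m⁴.
θ = (T/G)·Σ L_i/J_i = (802.6/76.8×10⁹)·(0.406/4.89×10^-6 + 0.344/2.84×10^-8 + 0.568/2.70×10^-6) = 0.1295 rad.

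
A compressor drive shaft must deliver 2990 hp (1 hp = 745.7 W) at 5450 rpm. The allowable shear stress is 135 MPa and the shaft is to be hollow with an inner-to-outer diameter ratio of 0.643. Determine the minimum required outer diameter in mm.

56.2 mm

ω = 2π·5450/60 = 570.7 rad/s, so T = P/ω = 2990×745.7 / 570.7 = 3907 N·m.
For a hollow shaft with d_i/d_o = 0.643: τ_max = 16T/(π d_o³ (1−k⁴)), so d_o = [16T/(π τ_allow (1−k⁴))]^(1/3) = [16·3907/(π·1.35×10^8·0.8291)]^(1/3) = 0.05623 m.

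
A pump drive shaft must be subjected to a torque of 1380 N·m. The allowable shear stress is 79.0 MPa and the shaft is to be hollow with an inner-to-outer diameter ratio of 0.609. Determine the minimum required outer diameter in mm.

46.9 mm

For a hollow shaft with d_i/d_o = 0.609: τ_max = 16T/(π d_o³ (1−k⁴)), so d_o = [16T/(π τ_allow (1−k⁴))]^(1/3) = [16·1380/(π·7.90×10^7·0.8624)]^(1/3) = 0.04690 m.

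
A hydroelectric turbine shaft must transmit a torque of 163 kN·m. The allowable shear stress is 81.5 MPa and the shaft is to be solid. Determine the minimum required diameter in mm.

For a solid shaft τ_max = 16T/(πd³), so d = (16T/(π τ_allow))^(1/3) = (16·163000/(π·8.15×10^7))^(1/3) = 0.2168 m.

217 mm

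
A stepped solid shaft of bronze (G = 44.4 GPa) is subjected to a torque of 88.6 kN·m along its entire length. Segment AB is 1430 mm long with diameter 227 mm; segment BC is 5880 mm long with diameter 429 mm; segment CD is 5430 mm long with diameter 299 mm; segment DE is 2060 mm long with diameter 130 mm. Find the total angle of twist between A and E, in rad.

0.175 rad

J_AB = π(0.227)⁴/32 = 2.61×10^-4 m⁴; J_BC = π(0.429)⁴/32 = 3.33×10^-3 m⁴; J_CD = π(0.299)⁴/32 = 7.85×10^-4 m⁴; J_DE = π(0.130)⁴/32 = 2.80×10^-5 m⁴.
θ = (T/G)·Σ L_i/J_i = (88600/44.4×10⁹)·(1.43/2.61×10^-4 + 5.88/3.33×10^-3 + 5.43/7.85×10^-4 + 2.06/2.80×10^-5) = 0.1749 rad.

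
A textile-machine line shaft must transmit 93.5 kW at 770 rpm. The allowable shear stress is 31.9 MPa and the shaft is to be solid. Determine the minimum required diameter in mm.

57.0 mm

ω = 2π·770/60 = 80.63 rad/s, so T = P/ω = 93.5×10³ / 80.63 = 1160 N·m.
For a solid shaft τ_max = 16T/(πd³), so d = (16T/(π τ_allow))^(1/3) = (16·1160/(π·3.19×10^7))^(1/3) = 0.05699 m.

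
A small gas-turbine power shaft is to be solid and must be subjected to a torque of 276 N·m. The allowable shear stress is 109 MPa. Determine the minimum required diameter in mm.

For a solid shaft τ_max = 16T/(πd³), so d = (16T/(π τ_allow))^(1/3) = (16·276.0/(π·1.09×10^8))^(1/3) = 0.02345 m.

23.5 mm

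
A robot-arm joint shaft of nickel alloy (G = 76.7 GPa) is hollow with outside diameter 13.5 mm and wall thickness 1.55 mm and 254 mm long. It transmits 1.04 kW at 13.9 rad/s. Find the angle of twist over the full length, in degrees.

ω = 13.9 rad/s, so T = P/ω = 1.04×10³ / 13.90 = 74.82 N·m.
J = π(d_o⁴ − d_i⁴)/32 = π(0.0135⁴ − 0.0104⁴)/32 = 2.112×10^-9 m⁴.
θ = T·L/(G·J) = 74.82 × 0.254 / (76.7×10⁹ × 2.112×10^-9) = 0.1173 rad.

6.72°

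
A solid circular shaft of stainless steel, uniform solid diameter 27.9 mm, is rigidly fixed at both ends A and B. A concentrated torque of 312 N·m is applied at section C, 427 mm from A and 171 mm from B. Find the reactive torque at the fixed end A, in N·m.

89.2 N·m

With uniform GJ and both ends fixed, compatibility θ_AC = θ_CB gives T_A·a = T_B·b, together with T_A + T_B = T₀.
T_A = T₀·b/(a+b) = 312.0·171/598.0 = 89.22 N·m; T_B = 222.8 N·m.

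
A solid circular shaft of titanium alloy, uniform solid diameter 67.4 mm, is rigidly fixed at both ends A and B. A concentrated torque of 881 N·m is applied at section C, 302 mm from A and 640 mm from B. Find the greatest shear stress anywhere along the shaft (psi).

With uniform GJ and both ends fixed, compatibility θ_AC = θ_CB gives T_A·a = T_B·b, together with T_A + T_B = T₀.
T_A = T₀·b/(a+b) = 881.0·640/942.0 = 598.6 N·m; T_B = 282.4 N·m.
τ in each portion: τ_AC = 9.96×10^6 Pa, τ_CB = 4.70×10^6 Pa; maximum is in AC.
τ_max = T_AC·r/J = 598.6·0.0337/2.03×10^-6 = 9.956×10^6 Pa.

1440 psi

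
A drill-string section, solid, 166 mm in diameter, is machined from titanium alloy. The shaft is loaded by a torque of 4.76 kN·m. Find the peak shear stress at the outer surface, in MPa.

J = πd⁴/32 = π(0.166)⁴/32 = 7.455×10^-5 m⁴.
τ_max = T·r/J = 4760 × 0.0830 / 7.455×10^-5 = 5.300×10^6 Pa.

5.30 MPa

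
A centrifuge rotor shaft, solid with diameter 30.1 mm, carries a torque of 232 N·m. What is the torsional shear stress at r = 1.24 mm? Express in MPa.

J = πd⁴/32 = π(0.0301)⁴/32 = 8.059×10^-8 m⁴.
Shear stress varies linearly with radius: τ = T·r/J = 232.0 × 0.00124 / 8.059×10^-8 = 3.570×10^6 Pa.

3.57 MPa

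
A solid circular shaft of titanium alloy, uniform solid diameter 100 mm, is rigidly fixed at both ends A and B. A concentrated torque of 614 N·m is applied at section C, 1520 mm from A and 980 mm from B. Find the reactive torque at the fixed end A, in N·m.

With uniform GJ and both ends fixed, compatibility θ_AC = θ_CB gives T_A·a = T_B·b, together with T_A + T_B = T₀.
T_A = T₀·b/(a+b) = 614.0·980/2500 = 240.7 N·m; T_B = 373.3 N·m.

241 N·m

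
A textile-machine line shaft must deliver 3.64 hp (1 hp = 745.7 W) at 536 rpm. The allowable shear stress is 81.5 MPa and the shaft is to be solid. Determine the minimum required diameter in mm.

ω = 2π·536/60 = 56.13 rad/s, so T = P/ω = 3.64×745.7 / 56.13 = 48.36 N·m.
For a solid shaft τ_max = 16T/(πd³), so d = (16T/(π τ_allow))^(1/3) = (16·48.36/(π·8.15×10^7))^(1/3) = 0.01446 m.

14.5 mm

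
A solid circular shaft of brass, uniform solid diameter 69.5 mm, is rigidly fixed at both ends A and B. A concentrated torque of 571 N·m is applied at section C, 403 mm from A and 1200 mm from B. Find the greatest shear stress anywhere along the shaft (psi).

With uniform GJ and both ends fixed, compatibility θ_AC = θ_CB gives T_A·a = T_B·b, together with T_A + T_B = T₀.
T_A = T₀·b/(a+b) = 571.0·1200/1603 = 427.4 N·m; T_B = 143.6 N·m.
τ in each portion: τ_AC = 6.48×10^6 Pa, τ_CB = 2.18×10^6 Pa; maximum is in AC.
τ_max = T_AC·r/J = 427.4·0.0348/2.29×10^-6 = 6.485×10^6 Pa.

941 psi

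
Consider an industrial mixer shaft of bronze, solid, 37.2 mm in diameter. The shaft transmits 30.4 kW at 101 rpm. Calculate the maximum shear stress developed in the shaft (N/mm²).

ω = 2π·101/60 = 10.58 rad/s, so T = P/ω = 30.4×10³ / 10.58 = 2874 N·m.
J = πd⁴/32 = π(0.0372)⁴/32 = 1.880×10^-7 m⁴.
τ_max = T·r/J = 2874 × 0.0186 / 1.880×10^-7 = 2.844×10^8 Pa.

284 N/mm²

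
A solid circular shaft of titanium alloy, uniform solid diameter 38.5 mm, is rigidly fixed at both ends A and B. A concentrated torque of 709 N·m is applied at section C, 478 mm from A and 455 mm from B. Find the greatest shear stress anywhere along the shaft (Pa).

With uniform GJ and both ends fixed, compatibility θ_AC = θ_CB gives T_A·a = T_B·b, together with T_A + T_B = T₀.
T_A = T₀·b/(a+b) = 709.0·455/933.0 = 345.8 N·m; T_B = 363.2 N·m.
τ in each portion: τ_AC = 3.09×10^7 Pa, τ_CB = 3.24×10^7 Pa; maximum is in CB.
τ_max = T_CB·r/J = 363.2·0.0192/2.16×10^-7 = 3.242×10^7 Pa.

3.24e7 Pa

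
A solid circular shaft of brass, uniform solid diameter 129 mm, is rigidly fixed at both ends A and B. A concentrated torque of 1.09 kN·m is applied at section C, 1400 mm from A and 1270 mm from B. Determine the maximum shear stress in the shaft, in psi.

197 psi

With uniform GJ and both ends fixed, compatibility θ_AC = θ_CB gives T_A·a = T_B·b, together with T_A + T_B = T₀.
T_A = T₀·b/(a+b) = 1090·1270/2670 = 518.5 N·m; T_B = 571.5 N·m.
τ in each portion: τ_AC = 1.23×10^6 Pa, τ_CB = 1.36×10^6 Pa; maximum is in CB.
τ_max = T_CB·r/J = 571.5·0.0645/2.72×10^-5 = 1.356×10^6 Pa.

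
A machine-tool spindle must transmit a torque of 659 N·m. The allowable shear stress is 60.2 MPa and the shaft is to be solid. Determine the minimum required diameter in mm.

38.2 mm

For a solid shaft τ_max = 16T/(πd³), so d = (16T/(π τ_allow))^(1/3) = (16·659.0/(π·6.02×10^7))^(1/3) = 0.03820 m.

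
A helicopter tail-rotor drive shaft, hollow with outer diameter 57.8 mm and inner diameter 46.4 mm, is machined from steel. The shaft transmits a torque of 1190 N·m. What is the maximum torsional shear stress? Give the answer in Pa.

J = π(d_o⁴ − d_i⁴)/32 = π(0.0578⁴ − 0.0464⁴)/32 = 6.407×10^-7 m⁴.
τ_max = T·r/J = 1190 × 0.0289 / 6.407×10^-7 = 5.368×10^7 Pa.

5.37e7 Pa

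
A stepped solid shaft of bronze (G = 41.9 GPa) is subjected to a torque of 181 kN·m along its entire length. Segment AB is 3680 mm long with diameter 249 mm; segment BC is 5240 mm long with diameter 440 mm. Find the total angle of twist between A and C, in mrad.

48.3 mrad

J_AB = π(0.249)⁴/32 = 3.77×10^-4 m⁴; J_BC = π(0.440)⁴/32 = 3.68×10^-3 m⁴.
θ = (T/G)·Σ L_i/J_i = (181000/41.9×10⁹)·(3.68/3.77×10^-4 + 5.24/3.68×10^-3) = 0.04827 rad.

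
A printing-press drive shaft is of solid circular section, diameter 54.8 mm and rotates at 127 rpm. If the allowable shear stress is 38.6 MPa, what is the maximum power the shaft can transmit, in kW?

16.6 kW

J = πd⁴/32 = π(0.0548)⁴/32 = 8.854×10^-7 m⁴.
T_max = τ_allow·J/r = 3.86×10^7 × 8.854×10^-7 / 0.0274 = 1247 N·m.
ω = 2π·127/60 = 13.30 rad/s, so P_max = T_max·ω = 1.659×10^4 W.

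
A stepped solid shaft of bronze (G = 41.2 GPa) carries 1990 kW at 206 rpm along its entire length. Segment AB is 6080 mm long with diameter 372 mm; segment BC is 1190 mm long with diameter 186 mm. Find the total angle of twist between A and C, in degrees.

1.71°

ω = 2π·206/60 = 21.57 rad/s, so T = P/ω = 1990×10³ / 21.57 = 92250 N·m.
J_AB = π(0.372)⁴/32 = 1.88×10^-3 m⁴; J_BC = π(0.186)⁴/32 = 1.18×10^-4 m⁴.
θ = (T/G)·Σ L_i/J_i = (92250/41.2×10⁹)·(6.08/1.88×10^-3 + 1.19/1.18×10^-4) = 0.02992 rad.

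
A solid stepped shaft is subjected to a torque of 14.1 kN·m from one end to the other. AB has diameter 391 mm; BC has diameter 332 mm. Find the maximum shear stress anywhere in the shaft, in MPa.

Under the same torque, τ_max = 16T/(πd³) is largest where d is smallest — segment BC (d = 332 mm).
τ_max = 16·14100/(π·(0.332)³) = 1.962×10^6 Pa.

1.96 MPa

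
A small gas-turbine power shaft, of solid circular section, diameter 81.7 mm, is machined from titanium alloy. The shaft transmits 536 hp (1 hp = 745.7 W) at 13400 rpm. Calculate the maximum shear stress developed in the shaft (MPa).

2.66 MPa

ω = 2π·13400/60 = 1403 rad/s, so T = P/ω = 536×745.7 / 1403 = 284.8 N·m.
J = πd⁴/32 = π(0.0817)⁴/32 = 4.374×10^-6 m⁴.
τ_max = T·r/J = 284.8 × 0.0409 / 4.374×10^-6 = 2.660×10^6 Pa.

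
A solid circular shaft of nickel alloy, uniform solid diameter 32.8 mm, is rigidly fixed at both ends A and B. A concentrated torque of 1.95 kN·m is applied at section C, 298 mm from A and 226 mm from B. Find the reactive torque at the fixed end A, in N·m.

841 N·m

With uniform GJ and both ends fixed, compatibility θ_AC = θ_CB gives T_A·a = T_B·b, together with T_A + T_B = T₀.
T_A = T₀·b/(a+b) = 1950·226/524.0 = 841.0 N·m; T_B = 1109 N·m.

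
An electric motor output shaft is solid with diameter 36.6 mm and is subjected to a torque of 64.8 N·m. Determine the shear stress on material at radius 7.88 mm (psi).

420 psi

J = πd⁴/32 = π(0.0366)⁴/32 = 1.762×10^-7 m⁴.
Shear stress varies linearly with radius: τ = T·r/J = 64.80 × 0.00788 / 1.762×10^-7 = 2.899×10^6 Pa.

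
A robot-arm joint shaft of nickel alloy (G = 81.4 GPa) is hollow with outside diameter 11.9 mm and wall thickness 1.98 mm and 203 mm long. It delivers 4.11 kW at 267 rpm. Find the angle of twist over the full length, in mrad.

232 mrad

ω = 2π·267/60 = 27.96 rad/s, so T = P/ω = 4.11×10³ / 27.96 = 147.0 N·m.
J = π(d_o⁴ − d_i⁴)/32 = π(0.0119⁴ − 0.00794⁴)/32 = 1.579×10^-9 m⁴.
θ = T·L/(G·J) = 147.0 × 0.203 / (81.4×10⁹ × 1.579×10^-9) = 0.2322 rad.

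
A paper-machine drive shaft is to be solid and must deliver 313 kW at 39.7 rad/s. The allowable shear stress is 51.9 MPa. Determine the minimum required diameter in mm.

ω = 39.7 rad/s, so T = P/ω = 313×10³ / 39.70 = 7884 N·m.
For a solid shaft τ_max = 16T/(πd³), so d = (16T/(π τ_allow))^(1/3) = (16·7884/(π·5.19×10^7))^(1/3) = 0.09180 m.

91.8 mm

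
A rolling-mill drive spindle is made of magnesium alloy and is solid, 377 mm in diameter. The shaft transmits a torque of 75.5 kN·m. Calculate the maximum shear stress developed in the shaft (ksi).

J = πd⁴/32 = π(0.377)⁴/32 = 1.983×10^-3 m⁴.
τ_max = T·r/J = 75500 × 0.189 / 1.983×10^-3 = 7.176×10^6 Pa.

1.04 ksi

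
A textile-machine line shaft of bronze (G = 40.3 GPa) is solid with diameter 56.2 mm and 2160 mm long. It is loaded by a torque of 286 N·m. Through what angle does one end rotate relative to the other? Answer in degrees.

J = πd⁴/32 = π(0.0562)⁴/32 = 9.794×10^-7 m⁴.
θ = T·L/(G·J) = 286.0 × 2.16 / (40.3×10⁹ × 9.794×10^-7) = 0.01565 rad.

0.897°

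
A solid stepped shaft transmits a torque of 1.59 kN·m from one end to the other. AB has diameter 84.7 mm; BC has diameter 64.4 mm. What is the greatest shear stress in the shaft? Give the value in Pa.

3.03e7 Pa

Under the same torque, τ_max = 16T/(πd³) is largest where d is smallest — segment BC (d = 64.4 mm).
τ_max = 16·1590/(π·(0.0644)³) = 3.032×10^7 Pa.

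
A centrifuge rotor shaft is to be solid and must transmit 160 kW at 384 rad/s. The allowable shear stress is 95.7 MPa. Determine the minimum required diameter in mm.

28.1 mm

ω = 384 rad/s, so T = P/ω = 160×10³ / 384.0 = 416.7 N·m.
For a solid shaft τ_max = 16T/(πd³), so d = (16T/(π τ_allow))^(1/3) = (16·416.7/(π·9.57×10^7))^(1/3) = 0.02809 m.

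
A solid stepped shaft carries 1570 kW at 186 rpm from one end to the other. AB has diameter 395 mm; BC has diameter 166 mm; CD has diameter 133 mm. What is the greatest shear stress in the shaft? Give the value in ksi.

ω = 2π·186/60 = 19.48 rad/s, so T = P/ω = 1570×10³ / 19.48 = 80600 N·m.
Under the same torque, τ_max = 16T/(πd³) is largest where d is smallest — segment CD (d = 133 mm).
τ_max = 16·80600/(π·(0.133)³) = 1.745×10^8 Pa.

25.3 ksi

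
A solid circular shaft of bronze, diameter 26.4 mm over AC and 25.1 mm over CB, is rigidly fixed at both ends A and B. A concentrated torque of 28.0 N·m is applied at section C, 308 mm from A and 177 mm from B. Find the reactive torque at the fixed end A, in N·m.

Compatibility: T_A·a/J_AC = T_B·b/J_CB with T_A + T_B = T₀.
J_AC = 4.77×10^-8 m⁴, J_CB = 3.90×10^-8 m⁴, so T_A = T₀·(J_AC/a)/((J_AC/a)+(J_CB/b)) = 11.56 N·m, T_B = 16.44 N·m.

11.6 N·m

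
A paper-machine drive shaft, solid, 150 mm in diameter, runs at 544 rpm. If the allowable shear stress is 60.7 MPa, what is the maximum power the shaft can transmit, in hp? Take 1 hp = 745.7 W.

3070 hp

J = πd⁴/32 = π(0.150)⁴/32 = 4.970×10^-5 m⁴.
T_max = τ_allow·J/r = 6.07×10^7 × 4.970×10^-5 / 0.0750 = 40220 N·m.
ω = 2π·544/60 = 56.97 rad/s, so P_max = T_max·ω = 2.292×10^6 W.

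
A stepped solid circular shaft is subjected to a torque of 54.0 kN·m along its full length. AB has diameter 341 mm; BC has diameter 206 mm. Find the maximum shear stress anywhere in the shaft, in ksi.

Under the same torque, τ_max = 16T/(πd³) is largest where d is smallest — segment BC (d = 206 mm).
τ_max = 16·54000/(π·(0.206)³) = 3.146×10^7 Pa.

4.56 ksi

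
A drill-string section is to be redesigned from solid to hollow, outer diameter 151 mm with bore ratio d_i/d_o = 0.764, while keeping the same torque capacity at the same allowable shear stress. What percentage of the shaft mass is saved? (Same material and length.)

45.0 %

Equal τ_max and T ⇒ the solid shaft needs d_s³ = d_o³(1−k⁴), so d_s = 151·(1−0.764⁴)^(1/3) = 131.4 mm.
Area ratio A_h/A_s = d_o²(1−k²)/d_s² = (1−k²)/(1−k⁴)^(2/3) = 0.5496.
Mass saving = 1 − 0.5496 = 45.0 %.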